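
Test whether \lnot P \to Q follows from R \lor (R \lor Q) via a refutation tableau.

Initial set: {(R \lor (R \lor Q)); \lnot (\lnot P \to Q)}.
\lnot (\lnot P \to Q): α-rule — add \lnot P, \lnot Q.
(R \lor (R \lor Q)): β-rule — branch into R  //  (R \lor Q).
  branch 1 (add R):
    ○ open, literals {P=0, Q=0, R=1}.
  branch 2 (add (R \lor Q)):
    (R \lor Q): β-rule — branch into R  //  Q.
      branch 2.1 (add R):
        ○ open, literals {P=0, Q=0, R=1}.
      branch 2.2 (add Q):
        × closes — contains both Q and \lnot Q.
1 branch closed, 2 open.
An open branch gives a countermodel: P=0, Q=0, R=1 (unmentioned atoms arbitrary); the premises hold there but the conclusion fails.

No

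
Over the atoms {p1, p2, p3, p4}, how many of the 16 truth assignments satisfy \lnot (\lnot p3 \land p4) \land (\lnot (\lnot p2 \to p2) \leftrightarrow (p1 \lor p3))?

6

Initial set: {T (\lnot (\lnot p3 \land p4) \land (\lnot (\lnot p2 \to p2) \leftrightarrow (p1 \lor p3)))}.
T (\lnot (\lnot p3 \land p4) \land (\lnot (\lnot p2 \to p2) \leftrightarrow (p1 \lor p3))): α-rule — add T \lnot (\lnot p3 \land p4), T (\lnot (\lnot p2 \to p2) \leftrightarrow (p1 \lor p3)).
T \lnot (\lnot p3 \land p4): β-rule — branch into F \lnot p3  //  F p4.
  branch 1 (add F \lnot p3):
    T (\lnot (\lnot p2 \to p2) \leftrightarrow (p1 \lor p3)): β-rule — branch into T \lnot (\lnot p2 \to p2), T (p1 \lor p3)  //  F \lnot (\lnot p2 \to p2), F (p1 \lor p3).
      branch 1.1 (add T \lnot (\lnot p2 \to p2), T (p1 \lor p3)):
        T \lnot (\lnot p2 \to p2): α-rule — add T \lnot p2, F p2.
        T (p1 \lor p3): β-rule — branch into T p1  //  T p3.
          branch 1.1.1 (add T p1):
            ○ open, literals {p1=true, p2=false, p3=true}.
          branch 1.1.2 (add T p3):
            ○ open, literals {p2=false, p3=true}.
      branch 1.2 (add F \lnot (\lnot p2 \to p2), F (p1 \lor p3)):
        F (p1 \lor p3): α-rule — add F p1, F p3.
        × closes — contains both p3 and \lnot p3.
  branch 2 (add F p4):
    T (\lnot (\lnot p2 \to p2) \leftrightarrow (p1 \lor p3)): β-rule — branch into T \lnot (\lnot p2 \to p2), T (p1 \lor p3)  //  F \lnot (\lnot p2 \to p2), F (p1 \lor p3).
      branch 2.1 (add T \lnot (\lnot p2 \to p2), T (p1 \lor p3)):
        T \lnot (\lnot p2 \to p2): α-rule — add T \lnot p2, F p2.
        T (p1 \lor p3): β-rule — branch into T p1  //  T p3.
          branch 2.1.1 (add T p1):
            ○ open, literals {p1=true, p2=false, p4=false}.
          branch 2.1.2 (add T p3):
            ○ open, literals {p2=false, p3=true, p4=false}.
      branch 2.2 (add F \lnot (\lnot p2 \to p2), F (p1 \lor p3)):
        F (p1 \lor p3): α-rule — add F p1, F p3.
        F \lnot (\lnot p2 \to p2): β-rule — branch into F \lnot p2  //  T p2.
          branch 2.2.1 (add F \lnot p2):
            ○ open, literals {p1=false, p2=true, p3=false, p4=false}.
          branch 2.2.2 (add T p2):
            ○ open, literals {p1=false, p2=true, p3=false, p4=false}.
1 branch closed, 6 open.
Each open branch fixes some atoms; the unmentioned ones are free. Counting distinct full assignments: branch {p1=true, p2=false, p3=true} (p4) contributes 2 new; branch {p2=false, p3=true} (p1, p4) contributes 2 new; branch {p1=true, p2=false, p4=false} (p3) contributes 1 new; branch {p2=false, p3=true, p4=false} (p1) contributes 0 new; branch {p1=false, p2=true, p3=false, p4=false} (none free) contributes 1 new; branch {p1=false, p2=true, p3=false, p4=false} (none free) contributes 0 new. Total: 6.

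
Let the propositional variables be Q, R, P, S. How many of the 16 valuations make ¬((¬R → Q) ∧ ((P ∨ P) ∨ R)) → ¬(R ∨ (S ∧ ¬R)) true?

13

Initial set: {(¬((¬R → Q) ∧ ((P ∨ P) ∨ R)) → ¬(R ∨ (S ∧ ¬R)))}.
(¬((¬R → Q) ∧ ((P ∨ P) ∨ R)) → ¬(R ∨ (S ∧ ¬R))): β-rule — branch into ¬¬((¬R → Q) ∧ ((P ∨ P) ∨ R))  //  ¬(R ∨ (S ∧ ¬R)).
  branch 1 (add ¬¬((¬R → Q) ∧ ((P ∨ P) ∨ R))):
    ¬¬((¬R → Q) ∧ ((P ∨ P) ∨ R)): α-rule — add (¬R → Q), ((P ∨ P) ∨ R).
    (¬R → Q): β-rule — branch into ¬¬R  //  Q.
      branch 1.1 (add ¬¬R):
        ((P ∨ P) ∨ R): β-rule — branch into (P ∨ P)  //  R.
          branch 1.1.1 (add (P ∨ P)):
            (P ∨ P): β-rule — branch into P  //  P.
              branch 1.1.1.1 (add P):
                ○ open, literals {P=true, R=true}.
              branch 1.1.1.2 (add P):
                ○ open, literals {P=true, R=true}.
          branch 1.1.2 (add R):
            ○ open, literals {R=true}.
      branch 1.2 (add Q):
        ((P ∨ P) ∨ R): β-rule — branch into (P ∨ P)  //  R.
          branch 1.2.1 (add (P ∨ P)):
            (P ∨ P): β-rule — branch into P  //  P.
              branch 1.2.1.1 (add P):
                ○ open, literals {P=true, Q=true}.
              branch 1.2.1.2 (add P):
                ○ open, literals {P=true, Q=true}.
          branch 1.2.2 (add R):
            ○ open, literals {Q=true, R=true}.
  branch 2 (add ¬(R ∨ (S ∧ ¬R))):
    ¬(R ∨ (S ∧ ¬R)): α-rule — add ¬R, ¬(S ∧ ¬R).
    ¬(S ∧ ¬R): β-rule — branch into ¬S  //  ¬¬R.
      branch 2.1 (add ¬S):
        ○ open, literals {R=false, S=false}.
      branch 2.2 (add ¬¬R):
        × closes — contains both R and ¬R.
1 branch closed, 7 open.
Each open branch fixes some atoms; the unmentioned ones are free. Counting distinct full assignments: branch {P=true, R=true} (Q, S) contributes 4 new; branch {P=true, R=true} (Q, S) contributes 0 new; branch {R=true} (Q, P, S) contributes 4 new; branch {P=true, Q=true} (R, S) contributes 2 new; branch {P=true, Q=true} (R, S) contributes 0 new; branch {Q=true, R=true} (P, S) contributes 0 new; branch {R=false, S=false} (Q, P) contributes 3 new. Total: 13.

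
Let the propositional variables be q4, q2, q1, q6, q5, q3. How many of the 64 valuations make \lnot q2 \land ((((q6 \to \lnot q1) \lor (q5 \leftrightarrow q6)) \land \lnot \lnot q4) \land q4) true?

Initial set: {(\lnot q2 \land ((((q6 \to \lnot q1) \lor (q5 \leftrightarrow q6)) \land \lnot \lnot q4) \land q4))}.
(\lnot q2 \land ((((q6 \to \lnot q1) \lor (q5 \leftrightarrow q6)) \land \lnot \lnot q4) \land q4)): α-rule — add \lnot q2, ((((q6 \to \lnot q1) \lor (q5 \leftrightarrow q6)) \land \lnot \lnot q4) \land q4).
((((q6 \to \lnot q1) \lor (q5 \leftrightarrow q6)) \land \lnot \lnot q4) \land q4): α-rule — add (((q6 \to \lnot q1) \lor (q5 \leftrightarrow q6)) \land \lnot \lnot q4), q4.
(((q6 \to \lnot q1) \lor (q5 \leftrightarrow q6)) \land \lnot \lnot q4): α-rule — add ((q6 \to \lnot q1) \lor (q5 \leftrightarrow q6)), \lnot \lnot q4.
\lnot \lnot q4: drop double negation, giving q4.
((q6 \to \lnot q1) \lor (q5 \leftrightarrow q6)): β-rule — branch into (q6 \to \lnot q1)  //  (q5 \leftrightarrow q6).
  branch 1 (add (q6 \to \lnot q1)):
    (q6 \to \lnot q1): β-rule — branch into \lnot q6  //  \lnot q1.
      branch 1.1 (add \lnot q6):
        ○ open, literals {q2=F, q4=T, q6=F}.
      branch 1.2 (add \lnot q1):
        ○ open, literals {q1=F, q2=F, q4=T}.
  branch 2 (add (q5 \leftrightarrow q6)):
    (q5 \leftrightarrow q6): β-rule — branch into q5, q6  //  \lnot q5, \lnot q6.
      branch 2.1 (add q5, q6):
        ○ open, literals {q2=F, q4=T, q5=T, q6=T}.
      branch 2.2 (add \lnot q5, \lnot q6):
        ○ open, literals {q2=F, q4=T, q5=F, q6=F}.
0 branches closed, 4 open.
Each open branch fixes some atoms; the unmentioned ones are free. Counting distinct full assignments: branch {q2=F, q4=T, q6=F} (q1, q5, q3) contributes 8 new; branch {q1=F, q2=F, q4=T} (q6, q5, q3) contributes 4 new; branch {q2=F, q4=T, q5=T, q6=T} (q1, q3) contributes 2 new; branch {q2=F, q4=T, q5=F, q6=F} (q1, q3) contributes 0 new. Total: 14.

14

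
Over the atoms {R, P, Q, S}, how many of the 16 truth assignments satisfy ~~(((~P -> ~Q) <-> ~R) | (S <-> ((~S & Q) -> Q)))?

12

Initial set: {T ~~(((~P -> ~Q) <-> ~R) | (S <-> ((~S & Q) -> Q)))}.
T ~~(((~P -> ~Q) <-> ~R) | (S <-> ((~S & Q) -> Q))): drop double negation, giving T (((~P -> ~Q) <-> ~R) | (S <-> ((~S & Q) -> Q))).
T (((~P -> ~Q) <-> ~R) | (S <-> ((~S & Q) -> Q))): β-rule — branch into T ((~P -> ~Q) <-> ~R)  //  T (S <-> ((~S & Q) -> Q)).
  branch 1 (add T ((~P -> ~Q) <-> ~R)):
    T ((~P -> ~Q) <-> ~R): β-rule — branch into T (~P -> ~Q), T ~R  //  F (~P -> ~Q), F ~R.
      branch 1.1 (add T (~P -> ~Q), T ~R):
        T (~P -> ~Q): β-rule — branch into F ~P  //  T ~Q.
          branch 1.1.1 (add F ~P):
            ○ open, literals {P=1, R=0}.
          branch 1.1.2 (add T ~Q):
            ○ open, literals {Q=0, R=0}.
      branch 1.2 (add F (~P -> ~Q), F ~R):
        F (~P -> ~Q): α-rule — add T ~P, F ~Q.
        ○ open, literals {P=0, Q=1, R=1}.
  branch 2 (add T (S <-> ((~S & Q) -> Q))):
    T (S <-> ((~S & Q) -> Q)): β-rule — branch into T S, T ((~S & Q) -> Q)  //  F S, F ((~S & Q) -> Q).
      branch 2.1 (add T S, T ((~S & Q) -> Q)):
        T ((~S & Q) -> Q): β-rule — branch into F (~S & Q)  //  T Q.
          branch 2.1.1 (add F (~S & Q)):
            F (~S & Q): β-rule — branch into F ~S  //  F Q.
              branch 2.1.1.1 (add F ~S):
                ○ open, literals {S=1}.
              branch 2.1.1.2 (add F Q):
                ○ open, literals {Q=0, S=1}.
          branch 2.1.2 (add T Q):
            ○ open, literals {Q=1, S=1}.
      branch 2.2 (add F S, F ((~S & Q) -> Q)):
        F ((~S & Q) -> Q): α-rule — add T (~S & Q), F Q.
        T (~S & Q): α-rule — add T ~S, T Q.
        × closes — contains both Q and ~Q.
1 branch closed, 6 open.
Each open branch fixes some atoms; the unmentioned ones are free. Counting distinct full assignments: branch {P=1, R=0} (Q, S) contributes 4 new; branch {Q=0, R=0} (P, S) contributes 2 new; branch {P=0, Q=1, R=1} (S) contributes 2 new; branch {S=1} (R, P, Q) contributes 4 new; branch {Q=0, S=1} (R, P) contributes 0 new; branch {Q=1, S=1} (R, P) contributes 0 new. Total: 12.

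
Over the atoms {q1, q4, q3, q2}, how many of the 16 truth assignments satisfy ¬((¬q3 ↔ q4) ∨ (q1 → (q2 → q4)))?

Initial set: {¬((¬q3 ↔ q4) ∨ (q1 → (q2 → q4)))}.
¬((¬q3 ↔ q4) ∨ (q1 → (q2 → q4))): α-rule — add ¬(¬q3 ↔ q4), ¬(q1 → (q2 → q4)).
¬(q1 → (q2 → q4)): α-rule — add q1, ¬(q2 → q4).
¬(q2 → q4): α-rule — add q2, ¬q4.
¬(¬q3 ↔ q4): β-rule — branch into ¬q3, ¬q4  //  ¬¬q3, q4.
  branch 1 (add ¬q3, ¬q4):
    ○ open, literals {q1=true, q2=true, q3=false, q4=false}.
  branch 2 (add ¬¬q3, q4):
    × closes — contains both q4 and ¬q4.
1 branch closed, 1 open.
Each open branch fixes some atoms; the unmentioned ones are free. Counting distinct full assignments: branch {q1=true, q2=true, q3=false, q4=false} (none free) contributes 1 new. Total: 1.

1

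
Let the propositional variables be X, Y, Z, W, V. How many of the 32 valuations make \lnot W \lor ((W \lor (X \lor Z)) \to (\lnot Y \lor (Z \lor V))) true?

Initial set: {T (\lnot W \lor ((W \lor (X \lor Z)) \to (\lnot Y \lor (Z \lor V))))}.
T (\lnot W \lor ((W \lor (X \lor Z)) \to (\lnot Y \lor (Z \lor V)))): β-rule — branch into T \lnot W  //  T ((W \lor (X \lor Z)) \to (\lnot Y \lor (Z \lor V))).
  branch 1 (add T \lnot W):
    ○ open, literals {W=F}.
  branch 2 (add T ((W \lor (X \lor Z)) \to (\lnot Y \lor (Z \lor V)))):
    T ((W \lor (X \lor Z)) \to (\lnot Y \lor (Z \lor V))): β-rule — branch into F (W \lor (X \lor Z))  //  T (\lnot Y \lor (Z \lor V)).
      branch 2.1 (add F (W \lor (X \lor Z))):
        F (W \lor (X \lor Z)): α-rule — add F W, F (X \lor Z).
        F (X \lor Z): α-rule — add F X, F Z.
        ○ open, literals {W=F, X=F, Z=F}.
      branch 2.2 (add T (\lnot Y \lor (Z \lor V))):
        T (\lnot Y \lor (Z \lor V)): β-rule — branch into T \lnot Y  //  T (Z \lor V).
          branch 2.2.1 (add T \lnot Y):
            ○ open, literals {Y=F}.
          branch 2.2.2 (add T (Z \lor V)):
            T (Z \lor V): β-rule — branch into T Z  //  T V.
              branch 2.2.2.1 (add T Z):
                ○ open, literals {Z=T}.
              branch 2.2.2.2 (add T V):
                ○ open, literals {V=T}.
0 branches closed, 5 open.
Each open branch fixes some atoms; the unmentioned ones are free. Counting distinct full assignments: branch {W=F} (X, Y, Z, V) contributes 16 new; branch {W=F, X=F, Z=F} (Y, V) contributes 0 new; branch {Y=F} (X, Z, W, V) contributes 8 new; branch {Z=T} (X, Y, W, V) contributes 4 new; branch {V=T} (X, Y, Z, W) contributes 2 new. Total: 30.

30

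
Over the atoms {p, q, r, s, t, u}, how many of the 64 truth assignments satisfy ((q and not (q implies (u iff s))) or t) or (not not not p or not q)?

60

Initial set: {(((q and not (q implies (u iff s))) or t) or (not not not p or not q))}.
(((q and not (q implies (u iff s))) or t) or (not not not p or not q)): β-rule — branch into ((q and not (q implies (u iff s))) or t)  //  (not not not p or not q).
  branch 1 (add ((q and not (q implies (u iff s))) or t)):
    ((q and not (q implies (u iff s))) or t): β-rule — branch into (q and not (q implies (u iff s)))  //  t.
      branch 1.1 (add (q and not (q implies (u iff s)))):
        (q and not (q implies (u iff s))): α-rule — add q, not (q implies (u iff s)).
        not (q implies (u iff s)): α-rule — add q, not (u iff s).
        not (u iff s): β-rule — branch into u, not s  //  not u, s.
          branch 1.1.1 (add u, not s):
            ○ open, literals {q=1, s=0, u=1}.
          branch 1.1.2 (add not u, s):
            ○ open, literals {q=1, s=1, u=0}.
      branch 1.2 (add t):
        ○ open, literals {t=1}.
  branch 2 (add (not not not p or not q)):
    (not not not p or not q): β-rule — branch into not not not p  //  not q.
      branch 2.1 (add not not not p):
        not not not p: drop double negation, giving not p.
        ○ open, literals {p=0}.
      branch 2.2 (add not q):
        ○ open, literals {q=0}.
0 branches closed, 5 open.
Each open branch fixes some atoms; the unmentioned ones are free. Counting distinct full assignments: branch {q=1, s=0, u=1} (p, r, t) contributes 8 new; branch {q=1, s=1, u=0} (p, r, t) contributes 8 new; branch {t=1} (p, q, r, s, u) contributes 24 new; branch {p=0} (q, r, s, t, u) contributes 12 new; branch {q=0} (p, r, s, t, u) contributes 8 new. Total: 60.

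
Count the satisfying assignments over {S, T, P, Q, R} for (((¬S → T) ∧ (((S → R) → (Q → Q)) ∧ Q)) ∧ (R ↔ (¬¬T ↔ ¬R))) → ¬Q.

28

Initial set: {((((¬S → T) ∧ (((S → R) → (Q → Q)) ∧ Q)) ∧ (R ↔ (¬¬T ↔ ¬R))) → ¬Q)}.
((((¬S → T) ∧ (((S → R) → (Q → Q)) ∧ Q)) ∧ (R ↔ (¬¬T ↔ ¬R))) → ¬Q): β-rule — branch into ¬(((¬S → T) ∧ (((S → R) → (Q → Q)) ∧ Q)) ∧ (R ↔ (¬¬T ↔ ¬R)))  //  ¬Q.
  branch 1 (add ¬(((¬S → T) ∧ (((S → R) → (Q → Q)) ∧ Q)) ∧ (R ↔ (¬¬T ↔ ¬R)))):
    ¬(((¬S → T) ∧ (((S → R) → (Q → Q)) ∧ Q)) ∧ (R ↔ (¬¬T ↔ ¬R))): β-rule — branch into ¬((¬S → T) ∧ (((S → R) → (Q → Q)) ∧ Q))  //  ¬(R ↔ (¬¬T ↔ ¬R)).
      branch 1.1 (add ¬((¬S → T) ∧ (((S → R) → (Q → Q)) ∧ Q))):
        ¬((¬S → T) ∧ (((S → R) → (Q → Q)) ∧ Q)): β-rule — branch into ¬(¬S → T)  //  ¬(((S → R) → (Q → Q)) ∧ Q).
          branch 1.1.1 (add ¬(¬S → T)):
            ¬(¬S → T): α-rule — add ¬S, ¬T.
            ○ open, literals {S=F, T=F}.
          branch 1.1.2 (add ¬(((S → R) → (Q → Q)) ∧ Q)):
            ¬(((S → R) → (Q → Q)) ∧ Q): β-rule — branch into ¬((S → R) → (Q → Q))  //  ¬Q.
              branch 1.1.2.1 (add ¬((S → R) → (Q → Q))):
                ¬((S → R) → (Q → Q)): α-rule — add (S → R), ¬(Q → Q).
                ¬(Q → Q): α-rule — add Q, ¬Q.
                × closes — contains both Q and ¬Q.
              branch 1.1.2.2 (add ¬Q):
                ○ open, literals {Q=F}.
      branch 1.2 (add ¬(R ↔ (¬¬T ↔ ¬R))):
        ¬(R ↔ (¬¬T ↔ ¬R)): β-rule — branch into R, ¬(¬¬T ↔ ¬R)  //  ¬R, (¬¬T ↔ ¬R).
          branch 1.2.1 (add R, ¬(¬¬T ↔ ¬R)):
            ¬(¬¬T ↔ ¬R): β-rule — branch into ¬¬T, ¬¬R  //  ¬¬¬T, ¬R.
              branch 1.2.1.1 (add ¬¬T, ¬¬R):
                ¬¬T: drop double negation, giving T.
                ○ open, literals {R=T, T=T}.
              branch 1.2.1.2 (add ¬¬¬T, ¬R):
                × closes — contains both R and ¬R.
          branch 1.2.2 (add ¬R, (¬¬T ↔ ¬R)):
            (¬¬T ↔ ¬R): β-rule — branch into ¬¬T, ¬R  //  ¬¬¬T, ¬¬R.
              branch 1.2.2.1 (add ¬¬T, ¬R):
                ¬¬T: drop double negation, giving T.
                ○ open, literals {R=F, T=T}.
              branch 1.2.2.2 (add ¬¬¬T, ¬¬R):
                × closes — contains both R and ¬R.
  branch 2 (add ¬Q):
    ○ open, literals {Q=F}.
3 branches closed, 5 open.
Each open branch fixes some atoms; the unmentioned ones are free. Counting distinct full assignments: branch {S=F, T=F} (P, Q, R) contributes 8 new; branch {Q=F} (S, T, P, R) contributes 12 new; branch {R=T, T=T} (S, P, Q) contributes 4 new; branch {R=F, T=T} (S, P, Q) contributes 4 new; branch {Q=F} (S, T, P, R) contributes 0 new. Total: 28.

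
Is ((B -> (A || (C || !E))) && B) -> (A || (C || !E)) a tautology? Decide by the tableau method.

Assume the negation and expand:
Initial set: {!(((B -> (A || (C || !E))) && B) -> (A || (C || !E)))}.
!(((B -> (A || (C || !E))) && B) -> (A || (C || !E))): α-rule — add ((B -> (A || (C || !E))) && B), !(A || (C || !E)).
((B -> (A || (C || !E))) && B): α-rule — add (B -> (A || (C || !E))), B.
!(A || (C || !E)): α-rule — add !A, !(C || !E).
!(C || !E): α-rule — add !C, !!E.
(B -> (A || (C || !E))): β-rule — branch into !B  //  (A || (C || !E)).
  branch 1 (add !B):
    × closes — contains both B and !B.
  branch 2 (add (A || (C || !E))):
    (A || (C || !E)): β-rule — branch into A  //  (C || !E).
      branch 2.1 (add A):
        × closes — contains both A and !A.
      branch 2.2 (add (C || !E)):
        (C || !E): β-rule — branch into C  //  !E.
          branch 2.2.1 (add C):
            × closes — contains both C and !C.
          branch 2.2.2 (add !E):
            × closes — contains both E and !E.
All 4 branches close.
Every branch closed, so the negation is unsatisfiable and the formula is valid.

Valid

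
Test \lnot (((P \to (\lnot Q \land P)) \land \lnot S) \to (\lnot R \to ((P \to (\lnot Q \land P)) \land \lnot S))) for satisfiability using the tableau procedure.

Unsatisfiable

Initial set: {\lnot (((P \to (\lnot Q \land P)) \land \lnot S) \to (\lnot R \to ((P \to (\lnot Q \land P)) \land \lnot S)))}.
\lnot (((P \to (\lnot Q \land P)) \land \lnot S) \to (\lnot R \to ((P \to (\lnot Q \land P)) \land \lnot S))): α-rule — add ((P \to (\lnot Q \land P)) \land \lnot S), \lnot (\lnot R \to ((P \to (\lnot Q \land P)) \land \lnot S)).
((P \to (\lnot Q \land P)) \land \lnot S): α-rule — add (P \to (\lnot Q \land P)), \lnot S.
\lnot (\lnot R \to ((P \to (\lnot Q \land P)) \land \lnot S)): α-rule — add \lnot R, \lnot ((P \to (\lnot Q \land P)) \land \lnot S).
(P \to (\lnot Q \land P)): β-rule — branch into \lnot P  //  (\lnot Q \land P).
  branch 1 (add \lnot P):
    \lnot ((P \to (\lnot Q \land P)) \land \lnot S): β-rule — branch into \lnot (P \to (\lnot Q \land P))  //  \lnot \lnot S.
      branch 1.1 (add \lnot (P \to (\lnot Q \land P))):
        \lnot (P \to (\lnot Q \land P)): α-rule — add P, \lnot (\lnot Q \land P).
        × closes — contains both P and \lnot P.
      branch 1.2 (add \lnot \lnot S):
        × closes — contains both S and \lnot S.
  branch 2 (add (\lnot Q \land P)):
    (\lnot Q \land P): α-rule — add \lnot Q, P.
    \lnot ((P \to (\lnot Q \land P)) \land \lnot S): β-rule — branch into \lnot (P \to (\lnot Q \land P))  //  \lnot \lnot S.
      branch 2.1 (add \lnot (P \to (\lnot Q \land P))):
        \lnot (P \to (\lnot Q \land P)): α-rule — add P, \lnot (\lnot Q \land P).
        \lnot (\lnot Q \land P): β-rule — branch into \lnot \lnot Q  //  \lnot P.
          branch 2.1.1 (add \lnot \lnot Q):
            × closes — contains both Q and \lnot Q.
          branch 2.1.2 (add \lnot P):
            × closes — contains both P and \lnot P.
      branch 2.2 (add \lnot \lnot S):
        × closes — contains both S and \lnot S.
All 5 branches close.
Every branch closed; the formula is unsatisfiable.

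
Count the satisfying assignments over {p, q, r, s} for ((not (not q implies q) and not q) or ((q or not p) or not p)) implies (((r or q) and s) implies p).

13

Initial set: {(((not (not q implies q) and not q) or ((q or not p) or not p)) implies (((r or q) and s) implies p))}.
(((not (not q implies q) and not q) or ((q or not p) or not p)) implies (((r or q) and s) implies p)): β-rule — branch into not ((not (not q implies q) and not q) or ((q or not p) or not p))  //  (((r or q) and s) implies p).
  branch 1 (add not ((not (not q implies q) and not q) or ((q or not p) or not p))):
    not ((not (not q implies q) and not q) or ((q or not p) or not p)): α-rule — add not (not (not q implies q) and not q), not ((q or not p) or not p).
    not ((q or not p) or not p): α-rule — add not (q or not p), not not p.
    not (q or not p): α-rule — add not q, not not p.
    not (not (not q implies q) and not q): β-rule — branch into not not (not q implies q)  //  not not q.
      branch 1.1 (add not not (not q implies q)):
        not not (not q implies q): β-rule — branch into not not q  //  q.
          branch 1.1.1 (add not not q):
            × closes — contains both q and not q.
          branch 1.1.2 (add q):
            × closes — contains both q and not q.
      branch 1.2 (add not not q):
        × closes — contains both q and not q.
  branch 2 (add (((r or q) and s) implies p)):
    (((r or q) and s) implies p): β-rule — branch into not ((r or q) and s)  //  p.
      branch 2.1 (add not ((r or q) and s)):
        not ((r or q) and s): β-rule — branch into not (r or q)  //  not s.
          branch 2.1.1 (add not (r or q)):
            not (r or q): α-rule — add not r, not q.
            ○ open, literals {q=false, r=false}.
          branch 2.1.2 (add not s):
            ○ open, literals {s=false}.
      branch 2.2 (add p):
        ○ open, literals {p=true}.
3 branches closed, 3 open.
Each open branch fixes some atoms; the unmentioned ones are free. Counting distinct full assignments: branch {q=false, r=false} (p, s) contributes 4 new; branch {s=false} (p, q, r) contributes 6 new; branch {p=true} (q, r, s) contributes 3 new. Total: 13.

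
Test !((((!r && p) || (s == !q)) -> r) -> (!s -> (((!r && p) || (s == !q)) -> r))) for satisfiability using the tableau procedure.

Unsatisfiable

Initial set: {!((((!r && p) || (s == !q)) -> r) -> (!s -> (((!r && p) || (s == !q)) -> r)))}.
!((((!r && p) || (s == !q)) -> r) -> (!s -> (((!r && p) || (s == !q)) -> r))): α-rule — add (((!r && p) || (s == !q)) -> r), !(!s -> (((!r && p) || (s == !q)) -> r)).
!(!s -> (((!r && p) || (s == !q)) -> r)): α-rule — add !s, !(((!r && p) || (s == !q)) -> r).
!(((!r && p) || (s == !q)) -> r): α-rule — add ((!r && p) || (s == !q)), !r.
(((!r && p) || (s == !q)) -> r): β-rule — branch into !((!r && p) || (s == !q))  //  r.
  branch 1 (add !((!r && p) || (s == !q))):
    !((!r && p) || (s == !q)): α-rule — add !(!r && p), !(s == !q).
    ((!r && p) || (s == !q)): β-rule — branch into (!r && p)  //  (s == !q).
      branch 1.1 (add (!r && p)):
        (!r && p): α-rule — add !r, p.
        !(!r && p): β-rule — branch into !!r  //  !p.
          branch 1.1.1 (add !!r):
            × closes — contains both r and !r.
          branch 1.1.2 (add !p):
            × closes — contains both p and !p.
      branch 1.2 (add (s == !q)):
        !(!r && p): β-rule — branch into !!r  //  !p.
          branch 1.2.1 (add !!r):
            × closes — contains both r and !r.
          branch 1.2.2 (add !p):
            !(s == !q): β-rule — branch into s, !!q  //  !s, !q.
              branch 1.2.2.1 (add s, !!q):
                × closes — contains both s and !s.
              branch 1.2.2.2 (add !s, !q):
                (s == !q): β-rule — branch into s, !q  //  !s, !!q.
                  branch 1.2.2.2.1 (add s, !q):
                    × closes — contains both s and !s.
                  branch 1.2.2.2.2 (add !s, !!q):
                    × closes — contains both q and !q.
  branch 2 (add r):
    × closes — contains both r and !r.
All 7 branches close.
Every branch closed; the formula is unsatisfiable.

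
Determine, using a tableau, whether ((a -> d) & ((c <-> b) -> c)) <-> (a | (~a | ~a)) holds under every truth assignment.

Not valid

Assume the negation and expand:
Initial set: {F (((a -> d) & ((c <-> b) -> c)) <-> (a | (~a | ~a)))}.
F (((a -> d) & ((c <-> b) -> c)) <-> (a | (~a | ~a))): β-rule — branch into T ((a -> d) & ((c <-> b) -> c)), F (a | (~a | ~a))  //  F ((a -> d) & ((c <-> b) -> c)), T (a | (~a | ~a)).
  branch 1 (add T ((a -> d) & ((c <-> b) -> c)), F (a | (~a | ~a))):
    T ((a -> d) & ((c <-> b) -> c)): α-rule — add T (a -> d), T ((c <-> b) -> c).
    F (a | (~a | ~a)): α-rule — add F a, F (~a | ~a).
    F (~a | ~a): α-rule — add F ~a, F ~a.
    × closes — contains both a and ~a.
  branch 2 (add F ((a -> d) & ((c <-> b) -> c)), T (a | (~a | ~a))):
    F ((a -> d) & ((c <-> b) -> c)): β-rule — branch into F (a -> d)  //  F ((c <-> b) -> c).
      branch 2.1 (add F (a -> d)):
        F (a -> d): α-rule — add T a, F d.
        T (a | (~a | ~a)): β-rule — branch into T a  //  T (~a | ~a).
          branch 2.1.1 (add T a):
            ○ open, literals {a=T, d=F}.
          branch 2.1.2 (add T (~a | ~a)):
            T (~a | ~a): β-rule — branch into T ~a  //  T ~a.
              branch 2.1.2.1 (add T ~a):
                × closes — contains both a and ~a.
              branch 2.1.2.2 (add T ~a):
                × closes — contains both a and ~a.
      branch 2.2 (add F ((c <-> b) -> c)):
        F ((c <-> b) -> c): α-rule — add T (c <-> b), F c.
        T (a | (~a | ~a)): β-rule — branch into T a  //  T (~a | ~a).
          branch 2.2.1 (add T a):
            T (c <-> b): β-rule — branch into T c, T b  //  F c, F b.
              branch 2.2.1.1 (add T c, T b):
                × closes — contains both c and ~c.
              branch 2.2.1.2 (add F c, F b):
                ○ open, literals {a=T, b=F, c=F}.
          branch 2.2.2 (add T (~a | ~a)):
            T (c <-> b): β-rule — branch into T c, T b  //  F c, F b.
              branch 2.2.2.1 (add T c, T b):
                × closes — contains both c and ~c.
              branch 2.2.2.2 (add F c, F b):
                T (~a | ~a): β-rule — branch into T ~a  //  T ~a.
                  branch 2.2.2.2.1 (add T ~a):
                    ○ open, literals {a=F, b=F, c=F}.
                  branch 2.2.2.2.2 (add T ~a):
                    ○ open, literals {a=F, b=F, c=F}.
5 branches closed, 4 open.
An open branch gives a countermodel: a=T, d=F (unmentioned atoms arbitrary); under it the original formula is false.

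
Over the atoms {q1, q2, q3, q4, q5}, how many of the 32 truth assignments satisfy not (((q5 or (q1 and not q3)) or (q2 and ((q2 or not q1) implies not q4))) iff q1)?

13

Initial set: {not (((q5 or (q1 and not q3)) or (q2 and ((q2 or not q1) implies not q4))) iff q1)}.
not (((q5 or (q1 and not q3)) or (q2 and ((q2 or not q1) implies not q4))) iff q1): β-rule — branch into ((q5 or (q1 and not q3)) or (q2 and ((q2 or not q1) implies not q4))), not q1  //  not ((q5 or (q1 and not q3)) or (q2 and ((q2 or not q1) implies not q4))), q1.
  branch 1 (add ((q5 or (q1 and not q3)) or (q2 and ((q2 or not q1) implies not q4))), not q1):
    ((q5 or (q1 and not q3)) or (q2 and ((q2 or not q1) implies not q4))): β-rule — branch into (q5 or (q1 and not q3))  //  (q2 and ((q2 or not q1) implies not q4)).
      branch 1.1 (add (q5 or (q1 and not q3))):
        (q5 or (q1 and not q3)): β-rule — branch into q5  //  (q1 and not q3).
          branch 1.1.1 (add q5):
            ○ open, literals {q1=0, q5=1}.
          branch 1.1.2 (add (q1 and not q3)):
            (q1 and not q3): α-rule — add q1, not q3.
            × closes — contains both q1 and not q1.
      branch 1.2 (add (q2 and ((q2 or not q1) implies not q4))):
        (q2 and ((q2 or not q1) implies not q4)): α-rule — add q2, ((q2 or not q1) implies not q4).
        ((q2 or not q1) implies not q4): β-rule — branch into not (q2 or not q1)  //  not q4.
          branch 1.2.1 (add not (q2 or not q1)):
            not (q2 or not q1): α-rule — add not q2, not not q1.
            × closes — contains both q2 and not q2.
          branch 1.2.2 (add not q4):
            ○ open, literals {q1=0, q2=1, q4=0}.
  branch 2 (add not ((q5 or (q1 and not q3)) or (q2 and ((q2 or not q1) implies not q4))), q1):
    not ((q5 or (q1 and not q3)) or (q2 and ((q2 or not q1) implies not q4))): α-rule — add not (q5 or (q1 and not q3)), not (q2 and ((q2 or not q1) implies not q4)).
    not (q5 or (q1 and not q3)): α-rule — add not q5, not (q1 and not q3).
    not (q2 and ((q2 or not q1) implies not q4)): β-rule — branch into not q2  //  not ((q2 or not q1) implies not q4).
      branch 2.1 (add not q2):
        not (q1 and not q3): β-rule — branch into not q1  //  not not q3.
          branch 2.1.1 (add not q1):
            × closes — contains both q1 and not q1.
          branch 2.1.2 (add not not q3):
            ○ open, literals {q1=1, q2=0, q3=1, q5=0}.
      branch 2.2 (add not ((q2 or not q1) implies not q4)):
        not ((q2 or not q1) implies not q4): α-rule — add (q2 or not q1), not not q4.
        not (q1 and not q3): β-rule — branch into not q1  //  not not q3.
          branch 2.2.1 (add not q1):
            × closes — contains both q1 and not q1.
          branch 2.2.2 (add not not q3):
            (q2 or not q1): β-rule — branch into q2  //  not q1.
              branch 2.2.2.1 (add q2):
                ○ open, literals {q1=1, q2=1, q3=1, q4=1, q5=0}.
              branch 2.2.2.2 (add not q1):
                × closes — contains both q1 and not q1.
5 branches closed, 4 open.
Each open branch fixes some atoms; the unmentioned ones are free. Counting distinct full assignments: branch {q1=0, q5=1} (q2, q3, q4) contributes 8 new; branch {q1=0, q2=1, q4=0} (q3, q5) contributes 2 new; branch {q1=1, q2=0, q3=1, q5=0} (q4) contributes 2 new; branch {q1=1, q2=1, q3=1, q4=1, q5=0} (none free) contributes 1 new. Total: 13.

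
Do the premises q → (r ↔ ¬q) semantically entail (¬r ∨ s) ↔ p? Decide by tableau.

No

Initial set: {(q → (r ↔ ¬q)); ¬((¬r ∨ s) ↔ p)}.
(q → (r ↔ ¬q)): β-rule — branch into ¬q  //  (r ↔ ¬q).
  branch 1 (add ¬q):
    ¬((¬r ∨ s) ↔ p): β-rule — branch into (¬r ∨ s), ¬p  //  ¬(¬r ∨ s), p.
      branch 1.1 (add (¬r ∨ s), ¬p):
        (¬r ∨ s): β-rule — branch into ¬r  //  s.
          branch 1.1.1 (add ¬r):
            ○ open, literals {p=false, q=false, r=false}.
          branch 1.1.2 (add s):
            ○ open, literals {p=false, q=false, s=true}.
      branch 1.2 (add ¬(¬r ∨ s), p):
        ¬(¬r ∨ s): α-rule — add ¬¬r, ¬s.
        ○ open, literals {p=true, q=false, r=true, s=false}.
  branch 2 (add (r ↔ ¬q)):
    ¬((¬r ∨ s) ↔ p): β-rule — branch into (¬r ∨ s), ¬p  //  ¬(¬r ∨ s), p.
      branch 2.1 (add (¬r ∨ s), ¬p):
        (r ↔ ¬q): β-rule — branch into r, ¬q  //  ¬r, ¬¬q.
          branch 2.1.1 (add r, ¬q):
            (¬r ∨ s): β-rule — branch into ¬r  //  s.
              branch 2.1.1.1 (add ¬r):
                × closes — contains both r and ¬r.
              branch 2.1.1.2 (add s):
                ○ open, literals {p=false, q=false, r=true, s=true}.
          branch 2.1.2 (add ¬r, ¬¬q):
            (¬r ∨ s): β-rule — branch into ¬r  //  s.
              branch 2.1.2.1 (add ¬r):
                ○ open, literals {p=false, q=true, r=false}.
              branch 2.1.2.2 (add s):
                ○ open, literals {p=false, q=true, r=false, s=true}.
      branch 2.2 (add ¬(¬r ∨ s), p):
        ¬(¬r ∨ s): α-rule — add ¬¬r, ¬s.
        (r ↔ ¬q): β-rule — branch into r, ¬q  //  ¬r, ¬¬q.
          branch 2.2.1 (add r, ¬q):
            ○ open, literals {p=true, q=false, r=true, s=false}.
          branch 2.2.2 (add ¬r, ¬¬q):
            × closes — contains both r and ¬r.
2 branches closed, 7 open.
An open branch gives a countermodel: p=false, q=false, r=false (unmentioned atoms arbitrary); the premises hold there but the conclusion fails.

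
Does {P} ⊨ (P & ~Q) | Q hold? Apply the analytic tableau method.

Initial set: {P; ~((P & ~Q) | Q)}.
~((P & ~Q) | Q): α-rule — add ~(P & ~Q), ~Q.
~(P & ~Q): β-rule — branch into ~P  //  ~~Q.
  branch 1 (add ~P):
    × closes — contains both P and ~P.
  branch 2 (add ~~Q):
    × closes — contains both Q and ~Q.
All 2 branches close.
Every branch closed, so the premises entail the conclusion.

Yes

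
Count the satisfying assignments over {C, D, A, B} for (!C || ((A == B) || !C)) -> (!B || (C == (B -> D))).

13

Initial set: {((!C || ((A == B) || !C)) -> (!B || (C == (B -> D))))}.
((!C || ((A == B) || !C)) -> (!B || (C == (B -> D)))): β-rule — branch into !(!C || ((A == B) || !C))  //  (!B || (C == (B -> D))).
  branch 1 (add !(!C || ((A == B) || !C))):
    !(!C || ((A == B) || !C)): α-rule — add !!C, !((A == B) || !C).
    !((A == B) || !C): α-rule — add !(A == B), !!C.
    !(A == B): β-rule — branch into A, !B  //  !A, B.
      branch 1.1 (add A, !B):
        ○ open, literals {A=T, B=F, C=T}.
      branch 1.2 (add !A, B):
        ○ open, literals {A=F, B=T, C=T}.
  branch 2 (add (!B || (C == (B -> D)))):
    (!B || (C == (B -> D))): β-rule — branch into !B  //  (C == (B -> D)).
      branch 2.1 (add !B):
        ○ open, literals {B=F}.
      branch 2.2 (add (C == (B -> D))):
        (C == (B -> D)): β-rule — branch into C, (B -> D)  //  !C, !(B -> D).
          branch 2.2.1 (add C, (B -> D)):
            (B -> D): β-rule — branch into !B  //  D.
              branch 2.2.1.1 (add !B):
                ○ open, literals {B=F, C=T}.
              branch 2.2.1.2 (add D):
                ○ open, literals {C=T, D=T}.
          branch 2.2.2 (add !C, !(B -> D)):
            !(B -> D): α-rule — add B, !D.
            ○ open, literals {B=T, C=F, D=F}.
0 branches closed, 6 open.
Each open branch fixes some atoms; the unmentioned ones are free. Counting distinct full assignments: branch {A=T, B=F, C=T} (D) contributes 2 new; branch {A=F, B=T, C=T} (D) contributes 2 new; branch {B=F} (C, D, A) contributes 6 new; branch {B=F, C=T} (D, A) contributes 0 new; branch {C=T, D=T} (A, B) contributes 1 new; branch {B=T, C=F, D=F} (A) contributes 2 new. Total: 13.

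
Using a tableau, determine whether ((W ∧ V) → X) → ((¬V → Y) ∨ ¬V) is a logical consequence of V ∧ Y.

Initial set: {(V ∧ Y); ¬(((W ∧ V) → X) → ((¬V → Y) ∨ ¬V))}.
(V ∧ Y): α-rule — add V, Y.
¬(((W ∧ V) → X) → ((¬V → Y) ∨ ¬V)): α-rule — add ((W ∧ V) → X), ¬((¬V → Y) ∨ ¬V).
¬((¬V → Y) ∨ ¬V): α-rule — add ¬(¬V → Y), ¬¬V.
¬(¬V → Y): α-rule — add ¬V, ¬Y.
× closes — contains both V and ¬V.
All 1 branch closes.
Every branch closed, so the premises entail the conclusion.

Yes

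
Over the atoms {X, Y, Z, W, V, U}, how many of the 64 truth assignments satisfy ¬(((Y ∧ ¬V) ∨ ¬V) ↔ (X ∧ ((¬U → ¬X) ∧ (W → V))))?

36

Initial set: {¬(((Y ∧ ¬V) ∨ ¬V) ↔ (X ∧ ((¬U → ¬X) ∧ (W → V))))}.
¬(((Y ∧ ¬V) ∨ ¬V) ↔ (X ∧ ((¬U → ¬X) ∧ (W → V)))): β-rule — branch into ((Y ∧ ¬V) ∨ ¬V), ¬(X ∧ ((¬U → ¬X) ∧ (W → V)))  //  ¬((Y ∧ ¬V) ∨ ¬V), (X ∧ ((¬U → ¬X) ∧ (W → V))).
  branch 1 (add ((Y ∧ ¬V) ∨ ¬V), ¬(X ∧ ((¬U → ¬X) ∧ (W → V)))):
    ((Y ∧ ¬V) ∨ ¬V): β-rule — branch into (Y ∧ ¬V)  //  ¬V.
      branch 1.1 (add (Y ∧ ¬V)):
        (Y ∧ ¬V): α-rule — add Y, ¬V.
        ¬(X ∧ ((¬U → ¬X) ∧ (W → V))): β-rule — branch into ¬X  //  ¬((¬U → ¬X) ∧ (W → V)).
          branch 1.1.1 (add ¬X):
            ○ open, literals {V=0, X=0, Y=1}.
          branch 1.1.2 (add ¬((¬U → ¬X) ∧ (W → V))):
            ¬((¬U → ¬X) ∧ (W → V)): β-rule — branch into ¬(¬U → ¬X)  //  ¬(W → V).
              branch 1.1.2.1 (add ¬(¬U → ¬X)):
                ¬(¬U → ¬X): α-rule — add ¬U, ¬¬X.
                ○ open, literals {U=0, V=0, X=1, Y=1}.
              branch 1.1.2.2 (add ¬(W → V)):
                ¬(W → V): α-rule — add W, ¬V.
                ○ open, literals {V=0, W=1, Y=1}.
      branch 1.2 (add ¬V):
        ¬(X ∧ ((¬U → ¬X) ∧ (W → V))): β-rule — branch into ¬X  //  ¬((¬U → ¬X) ∧ (W → V)).
          branch 1.2.1 (add ¬X):
            ○ open, literals {V=0, X=0}.
          branch 1.2.2 (add ¬((¬U → ¬X) ∧ (W → V))):
            ¬((¬U → ¬X) ∧ (W → V)): β-rule — branch into ¬(¬U → ¬X)  //  ¬(W → V).
              branch 1.2.2.1 (add ¬(¬U → ¬X)):
                ¬(¬U → ¬X): α-rule — add ¬U, ¬¬X.
                ○ open, literals {U=0, V=0, X=1}.
              branch 1.2.2.2 (add ¬(W → V)):
                ¬(W → V): α-rule — add W, ¬V.
                ○ open, literals {V=0, W=1}.
  branch 2 (add ¬((Y ∧ ¬V) ∨ ¬V), (X ∧ ((¬U → ¬X) ∧ (W → V)))):
    ¬((Y ∧ ¬V) ∨ ¬V): α-rule — add ¬(Y ∧ ¬V), ¬¬V.
    (X ∧ ((¬U → ¬X) ∧ (W → V))): α-rule — add X, ((¬U → ¬X) ∧ (W → V)).
    ((¬U → ¬X) ∧ (W → V)): α-rule — add (¬U → ¬X), (W → V).
    ¬(Y ∧ ¬V): β-rule — branch into ¬Y  //  ¬¬V.
      branch 2.1 (add ¬Y):
        (¬U → ¬X): β-rule — branch into ¬¬U  //  ¬X.
          branch 2.1.1 (add ¬¬U):
            (W → V): β-rule — branch into ¬W  //  V.
              branch 2.1.1.1 (add ¬W):
                ○ open, literals {U=1, V=1, W=0, X=1, Y=0}.
              branch 2.1.1.2 (add V):
                ○ open, literals {U=1, V=1, X=1, Y=0}.
          branch 2.1.2 (add ¬X):
            × closes — contains both X and ¬X.
      branch 2.2 (add ¬¬V):
        (¬U → ¬X): β-rule — branch into ¬¬U  //  ¬X.
          branch 2.2.1 (add ¬¬U):
            (W → V): β-rule — branch into ¬W  //  V.
              branch 2.2.1.1 (add ¬W):
                ○ open, literals {U=1, V=1, W=0, X=1}.
              branch 2.2.1.2 (add V):
                ○ open, literals {U=1, V=1, X=1}.
          branch 2.2.2 (add ¬X):
            × closes — contains both X and ¬X.
2 branches closed, 10 open.
Each open branch fixes some atoms; the unmentioned ones are free. Counting distinct full assignments: branch {V=0, X=0, Y=1} (Z, W, U) contributes 8 new; branch {U=0, V=0, X=1, Y=1} (Z, W) contributes 4 new; branch {V=0, W=1, Y=1} (X, Z, U) contributes 2 new; branch {V=0, X=0} (Y, Z, W, U) contributes 8 new; branch {U=0, V=0, X=1} (Y, Z, W) contributes 4 new; branch {V=0, W=1} (X, Y, Z, U) contributes 2 new; branch {U=1, V=1, W=0, X=1, Y=0} (Z) contributes 2 new; branch {U=1, V=1, X=1, Y=0} (Z, W) contributes 2 new; branch {U=1, V=1, W=0, X=1} (Y, Z) contributes 2 new; branch {U=1, V=1, X=1} (Y, Z, W) contributes 2 new. Total: 36.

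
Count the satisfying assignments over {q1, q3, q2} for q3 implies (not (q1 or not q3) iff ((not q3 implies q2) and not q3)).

Initial set: {T (q3 implies (not (q1 or not q3) iff ((not q3 implies q2) and not q3)))}.
T (q3 implies (not (q1 or not q3) iff ((not q3 implies q2) and not q3))): β-rule — branch into F q3  //  T (not (q1 or not q3) iff ((not q3 implies q2) and not q3)).
  branch 1 (add F q3):
    ○ open, literals {q3=false}.
  branch 2 (add T (not (q1 or not q3) iff ((not q3 implies q2) and not q3))):
    T (not (q1 or not q3) iff ((not q3 implies q2) and not q3)): β-rule — branch into T not (q1 or not q3), T ((not q3 implies q2) and not q3)  //  F not (q1 or not q3), F ((not q3 implies q2) and not q3).
      branch 2.1 (add T not (q1 or not q3), T ((not q3 implies q2) and not q3)):
        T not (q1 or not q3): α-rule — add F q1, F not q3.
        T ((not q3 implies q2) and not q3): α-rule — add T (not q3 implies q2), T not q3.
        × closes — contains both q3 and not q3.
      branch 2.2 (add F not (q1 or not q3), F ((not q3 implies q2) and not q3)):
        F not (q1 or not q3): β-rule — branch into T q1  //  T not q3.
          branch 2.2.1 (add T q1):
            F ((not q3 implies q2) and not q3): β-rule — branch into F (not q3 implies q2)  //  F not q3.
              branch 2.2.1.1 (add F (not q3 implies q2)):
                F (not q3 implies q2): α-rule — add T not q3, F q2.
                ○ open, literals {q1=true, q2=false, q3=false}.
              branch 2.2.1.2 (add F not q3):
                ○ open, literals {q1=true, q3=true}.
          branch 2.2.2 (add T not q3):
            F ((not q3 implies q2) and not q3): β-rule — branch into F (not q3 implies q2)  //  F not q3.
              branch 2.2.2.1 (add F (not q3 implies q2)):
                F (not q3 implies q2): α-rule — add T not q3, F q2.
                ○ open, literals {q2=false, q3=false}.
              branch 2.2.2.2 (add F not q3):
                × closes — contains both q3 and not q3.
2 branches closed, 4 open.
Each open branch fixes some atoms; the unmentioned ones are free. Counting distinct full assignments: branch {q3=false} (q1, q2) contributes 4 new; branch {q1=true, q2=false, q3=false} (none free) contributes 0 new; branch {q1=true, q3=true} (q2) contributes 2 new; branch {q2=false, q3=false} (q1) contributes 0 new. Total: 6.

6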